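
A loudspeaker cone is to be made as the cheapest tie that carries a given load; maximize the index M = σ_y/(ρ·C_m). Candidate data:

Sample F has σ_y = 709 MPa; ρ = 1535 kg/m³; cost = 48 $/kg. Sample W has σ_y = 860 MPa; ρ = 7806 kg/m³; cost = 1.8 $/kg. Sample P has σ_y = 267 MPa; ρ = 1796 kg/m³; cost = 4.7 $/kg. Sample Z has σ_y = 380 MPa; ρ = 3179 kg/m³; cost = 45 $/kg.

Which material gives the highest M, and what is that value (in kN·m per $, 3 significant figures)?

Computing M directly (units already consistent):
  sample W: M = 61.2 kN·m per $
  sample P: M = 31.6 kN·m per $
  sample F: M = 9.62 kN·m per $
  sample Z: M = 2.66 kN·m per $
Sample W has the largest M.

sample W, M = 61.2 kN·m per $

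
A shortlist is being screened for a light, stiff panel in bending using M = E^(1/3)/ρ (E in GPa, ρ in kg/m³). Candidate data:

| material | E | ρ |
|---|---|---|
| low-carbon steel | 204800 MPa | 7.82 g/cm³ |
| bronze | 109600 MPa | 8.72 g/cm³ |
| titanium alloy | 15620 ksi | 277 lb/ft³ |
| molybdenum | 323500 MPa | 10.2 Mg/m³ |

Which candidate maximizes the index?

titanium alloy

Convert each candidate to consistent units, then evaluate M:
  low-carbon steel: E = 204.8 GPa, ρ = 7820 kg/m³
  bronze: E = 109.6 GPa, ρ = 8720 kg/m³
  titanium alloy: E = 107.7 GPa, ρ = 4437 kg/m³
  molybdenum: E = 323.5 GPa, ρ = 10200 kg/m³
  titanium alloy: M = 1.07×10⁻³
  low-carbon steel: M = 0.754×10⁻³
  molybdenum: M = 0.673×10⁻³
  bronze: M = 0.549×10⁻³
Titanium alloy ranks first.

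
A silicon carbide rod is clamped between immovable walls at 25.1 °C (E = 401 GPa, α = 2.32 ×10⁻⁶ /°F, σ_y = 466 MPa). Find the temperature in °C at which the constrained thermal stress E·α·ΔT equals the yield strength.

α = 2.32×10⁻⁶/°F × 9/5 = 4.18×10⁻⁶/K.
E·α·ΔT = 466.0 MPa ⇒ ΔT = 466.0 / (401.0×10³ × 4.18×10⁻⁶) = 278.3 K.
T = 25.1 + 278.3 = 303.4 °C.

303 °C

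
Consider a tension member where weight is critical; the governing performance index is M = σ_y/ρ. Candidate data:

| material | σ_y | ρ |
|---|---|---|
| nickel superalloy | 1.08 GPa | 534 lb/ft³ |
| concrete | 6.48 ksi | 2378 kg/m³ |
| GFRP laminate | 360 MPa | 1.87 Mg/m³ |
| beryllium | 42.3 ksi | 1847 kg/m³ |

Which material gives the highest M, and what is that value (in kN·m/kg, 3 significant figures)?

GFRP laminate, M = 193 kN·m/kg

In SI units:
  nickel superalloy: σ_y = 1080 MPa, ρ = 8554 kg/m³
  concrete: σ_y = 44.68 MPa, ρ = 2378 kg/m³
  GFRP laminate: σ_y = 360.0 MPa, ρ = 1870 kg/m³
  beryllium: σ_y = 291.6 MPa, ρ = 1847 kg/m³
  GFRP laminate: M = 193 kN·m/kg
  beryllium: M = 158 kN·m/kg
  nickel superalloy: M = 126 kN·m/kg
  concrete: M = 18.8 kN·m/kg
The maximum is for GFRP laminate.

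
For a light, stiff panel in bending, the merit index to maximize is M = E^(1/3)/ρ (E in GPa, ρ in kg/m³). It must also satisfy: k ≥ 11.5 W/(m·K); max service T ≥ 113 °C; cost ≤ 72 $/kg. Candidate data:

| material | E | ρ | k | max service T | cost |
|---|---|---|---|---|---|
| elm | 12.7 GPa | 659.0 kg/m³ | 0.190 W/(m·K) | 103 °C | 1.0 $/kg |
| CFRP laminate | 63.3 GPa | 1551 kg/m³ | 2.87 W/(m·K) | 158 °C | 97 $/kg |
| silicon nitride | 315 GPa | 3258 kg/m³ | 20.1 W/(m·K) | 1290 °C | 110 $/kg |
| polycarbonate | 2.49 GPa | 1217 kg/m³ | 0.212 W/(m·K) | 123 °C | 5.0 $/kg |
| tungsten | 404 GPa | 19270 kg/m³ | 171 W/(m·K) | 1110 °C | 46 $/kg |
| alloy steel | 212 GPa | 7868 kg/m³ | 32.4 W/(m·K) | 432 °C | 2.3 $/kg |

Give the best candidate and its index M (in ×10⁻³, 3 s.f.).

Screen on constraints: k ≥ 11.5 W/(m·K); max service T ≥ 113 °C; cost ≤ 72 $/kg. Survivors: tungsten, alloy steel.
Computing M directly (units already consistent):
  alloy steel: M = 0.758×10⁻³
  tungsten: M = 0.384×10⁻³
The maximum is for alloy steel.

alloy steel, M = 0.758×10⁻³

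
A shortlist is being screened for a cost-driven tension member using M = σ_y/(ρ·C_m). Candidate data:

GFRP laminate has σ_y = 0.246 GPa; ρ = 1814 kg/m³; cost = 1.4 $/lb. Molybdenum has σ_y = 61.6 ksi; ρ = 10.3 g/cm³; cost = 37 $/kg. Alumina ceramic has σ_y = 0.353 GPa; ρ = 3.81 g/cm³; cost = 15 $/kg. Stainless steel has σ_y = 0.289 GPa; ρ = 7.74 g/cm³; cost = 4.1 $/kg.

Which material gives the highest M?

In SI units:
  GFRP laminate: σ_y = 246.0 MPa, ρ = 1814 kg/m³, cost = 3.086 $/kg
  molybdenum: σ_y = 424.7 MPa, ρ = 10300 kg/m³, cost = 37.00 $/kg
  alumina ceramic: σ_y = 353.0 MPa, ρ = 3810 kg/m³, cost = 15.00 $/kg
  stainless steel: σ_y = 289.0 MPa, ρ = 7740 kg/m³, cost = 4.100 $/kg
  GFRP laminate: M = 43.9 kN·m per $
  stainless steel: M = 9.11 kN·m per $
  alumina ceramic: M = 6.18 kN·m per $
  molybdenum: M = 1.11 kN·m per $
GFRP laminate ranks first.

GFRP laminate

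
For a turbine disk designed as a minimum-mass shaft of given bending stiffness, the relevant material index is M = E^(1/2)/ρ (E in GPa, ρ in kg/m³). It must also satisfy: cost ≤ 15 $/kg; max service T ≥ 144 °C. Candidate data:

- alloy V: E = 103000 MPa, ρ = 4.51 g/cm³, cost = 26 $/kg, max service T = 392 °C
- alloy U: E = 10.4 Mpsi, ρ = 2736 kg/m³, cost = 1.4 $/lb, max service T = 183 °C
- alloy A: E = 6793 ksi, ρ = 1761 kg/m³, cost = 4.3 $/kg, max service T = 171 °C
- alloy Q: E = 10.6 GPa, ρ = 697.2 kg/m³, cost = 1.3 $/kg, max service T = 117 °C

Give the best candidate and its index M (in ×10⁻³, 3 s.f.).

Screen on constraints: cost ≤ 15 $/kg; max service T ≥ 144 °C. Survivors: alloy U, alloy A.
Normalizing units and computing the index:
  alloy U: E = 71.71 GPa, ρ = 2736 kg/m³
  alloy A: E = 46.84 GPa, ρ = 1761 kg/m³
  alloy A: M = 3.89×10⁻³
  alloy U: M = 3.09×10⁻³
Highest index: alloy A.

alloy A, M = 3.89×10⁻³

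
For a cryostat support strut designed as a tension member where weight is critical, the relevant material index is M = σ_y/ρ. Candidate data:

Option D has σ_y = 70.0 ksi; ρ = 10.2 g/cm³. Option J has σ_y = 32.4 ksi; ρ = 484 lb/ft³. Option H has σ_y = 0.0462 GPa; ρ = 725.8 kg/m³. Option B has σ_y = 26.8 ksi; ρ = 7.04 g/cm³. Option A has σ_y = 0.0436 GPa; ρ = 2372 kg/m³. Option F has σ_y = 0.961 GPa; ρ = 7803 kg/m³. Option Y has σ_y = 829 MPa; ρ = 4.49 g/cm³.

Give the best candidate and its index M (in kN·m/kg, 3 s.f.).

Normalizing units and computing the index:
  option D: σ_y = 482.6 MPa, ρ = 10200 kg/m³
  option J: σ_y = 223.4 MPa, ρ = 7753 kg/m³
  option H: σ_y = 46.20 MPa, ρ = 725.8 kg/m³
  option B: σ_y = 184.8 MPa, ρ = 7040 kg/m³
  option A: σ_y = 43.60 MPa, ρ = 2372 kg/m³
  option F: σ_y = 961.0 MPa, ρ = 7803 kg/m³
  option Y: σ_y = 829.0 MPa, ρ = 4490 kg/m³
  option Y: M = 185 kN·m/kg
  option F: M = 123 kN·m/kg
  option H: M = 63.7 kN·m/kg
  option D: M = 47.3 kN·m/kg
  option J: M = 28.8 kN·m/kg
  option B: M = 26.2 kN·m/kg
  option A: M = 18.4 kN·m/kg
Highest index: option Y.

option Y, M = 185 kN·m/kg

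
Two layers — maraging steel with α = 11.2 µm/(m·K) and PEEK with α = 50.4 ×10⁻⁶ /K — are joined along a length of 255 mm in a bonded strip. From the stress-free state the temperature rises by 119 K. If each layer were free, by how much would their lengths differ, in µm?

Δα = |11.2 − 50.4|×10⁻⁶/K = 39.2×10⁻⁶/K.
ΔL_mismatch = Δα·L·ΔT = 39.2×10⁻⁶ × 255.0 mm × 119.0 K = 1190 µm.

1190 µm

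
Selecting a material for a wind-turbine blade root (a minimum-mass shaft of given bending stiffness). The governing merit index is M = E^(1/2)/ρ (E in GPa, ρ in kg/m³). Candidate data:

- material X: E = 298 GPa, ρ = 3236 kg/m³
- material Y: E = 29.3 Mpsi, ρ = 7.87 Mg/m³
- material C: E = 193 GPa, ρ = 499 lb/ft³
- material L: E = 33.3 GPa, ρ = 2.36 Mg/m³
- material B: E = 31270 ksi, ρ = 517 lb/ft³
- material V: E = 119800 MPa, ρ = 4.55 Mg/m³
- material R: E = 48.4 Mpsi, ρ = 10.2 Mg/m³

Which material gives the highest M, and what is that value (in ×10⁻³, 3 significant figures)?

Putting every candidate on a common basis:
  material X: E = 298.0 GPa, ρ = 3236 kg/m³
  material Y: E = 202.0 GPa, ρ = 7870 kg/m³
  material C: E = 193.0 GPa, ρ = 7993 kg/m³
  material L: E = 33.30 GPa, ρ = 2360 kg/m³
  material B: E = 215.6 GPa, ρ = 8282 kg/m³
  material V: E = 119.8 GPa, ρ = 4550 kg/m³
  material R: E = 333.7 GPa, ρ = 10200 kg/m³
  material X: M = 5.33×10⁻³
  material L: M = 2.45×10⁻³
  material V: M = 2.41×10⁻³
  material Y: M = 1.81×10⁻³
  material R: M = 1.79×10⁻³
  material B: M = 1.77×10⁻³
  material C: M = 1.74×10⁻³
The maximum is for material X.

material X, M = 5.33×10⁻³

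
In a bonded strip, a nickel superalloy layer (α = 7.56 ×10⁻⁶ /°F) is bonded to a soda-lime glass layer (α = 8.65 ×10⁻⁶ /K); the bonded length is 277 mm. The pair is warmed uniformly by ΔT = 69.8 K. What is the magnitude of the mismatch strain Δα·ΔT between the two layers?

3.46×10⁻⁴

nickel superalloy: α = 7.56×10⁻⁶/°F × 9/5 = 13.6×10⁻⁶/K.
Δα = |13.6 − 8.65|×10⁻⁶/K = 4.96×10⁻⁶/K.
Mismatch strain = Δα·ΔT = 4.96×10⁻⁶ × 69.8 = 3.46×10⁻⁴.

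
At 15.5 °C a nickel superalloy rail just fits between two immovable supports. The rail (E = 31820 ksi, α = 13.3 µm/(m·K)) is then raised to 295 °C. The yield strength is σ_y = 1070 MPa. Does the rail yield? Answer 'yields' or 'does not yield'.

E = 31820 ksi = 219.4 GPa.
ΔT = 279.5 K. Constrained thermal stress σ = E·α·ΔT = 219.4×10³ MPa × 13.3×10⁻⁶ × 279.5 = 816 MPa (compressive).
Compare to σ_y = 1070 MPa: σ < σ_y, so it does not yield.

does not yield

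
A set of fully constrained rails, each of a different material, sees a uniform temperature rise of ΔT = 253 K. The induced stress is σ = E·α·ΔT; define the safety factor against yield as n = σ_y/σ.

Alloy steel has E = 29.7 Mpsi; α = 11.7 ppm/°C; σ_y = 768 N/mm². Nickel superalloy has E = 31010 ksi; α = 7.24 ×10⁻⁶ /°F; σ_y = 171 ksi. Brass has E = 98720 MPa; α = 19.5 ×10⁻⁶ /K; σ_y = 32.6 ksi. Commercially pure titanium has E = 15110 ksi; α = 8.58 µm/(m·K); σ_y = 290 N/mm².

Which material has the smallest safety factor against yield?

brass

Per material, after unit conversion:
  alloy steel: E = 204.8, α = 11.7, σ_y = 768.0 → σ = 606 MPa, n = 1.27
  nickel superalloy: E = 213.8, α = 13.0, σ_y = 1179 → σ = 705 MPa, n = 1.67
  brass: E = 98.72, α = 19.5, σ_y = 224.8 → σ = 487 MPa, n = 0.462
  commercially pure titanium: E = 104.2, α = 8.58, σ_y = 290.0 → σ = 226 MPa, n = 1.28
Brass has the lowest safety factor, n = 0.462.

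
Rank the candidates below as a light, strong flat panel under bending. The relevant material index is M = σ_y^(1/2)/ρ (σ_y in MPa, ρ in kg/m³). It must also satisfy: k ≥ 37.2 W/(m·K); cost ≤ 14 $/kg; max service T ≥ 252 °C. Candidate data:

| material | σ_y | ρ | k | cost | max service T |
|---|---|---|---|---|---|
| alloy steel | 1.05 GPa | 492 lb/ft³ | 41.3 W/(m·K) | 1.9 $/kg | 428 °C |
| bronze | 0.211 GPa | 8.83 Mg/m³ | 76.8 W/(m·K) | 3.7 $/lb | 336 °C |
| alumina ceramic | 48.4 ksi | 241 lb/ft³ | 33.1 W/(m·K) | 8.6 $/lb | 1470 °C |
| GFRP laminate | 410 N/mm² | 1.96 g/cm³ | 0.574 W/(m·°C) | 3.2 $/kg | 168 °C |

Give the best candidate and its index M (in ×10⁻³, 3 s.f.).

alloy steel, M = 4.11×10⁻³

Screen on constraints: k ≥ 37.2 W/(m·K); cost ≤ 14 $/kg; max service T ≥ 252 °C. Survivors: alloy steel, bronze.
Putting every candidate on a common basis:
  alloy steel: σ_y = 1050 MPa, ρ = 7881 kg/m³
  bronze: σ_y = 211.0 MPa, ρ = 8830 kg/m³
  alloy steel: M = 4.11×10⁻³
  bronze: M = 1.65×10⁻³
Highest index: alloy steel.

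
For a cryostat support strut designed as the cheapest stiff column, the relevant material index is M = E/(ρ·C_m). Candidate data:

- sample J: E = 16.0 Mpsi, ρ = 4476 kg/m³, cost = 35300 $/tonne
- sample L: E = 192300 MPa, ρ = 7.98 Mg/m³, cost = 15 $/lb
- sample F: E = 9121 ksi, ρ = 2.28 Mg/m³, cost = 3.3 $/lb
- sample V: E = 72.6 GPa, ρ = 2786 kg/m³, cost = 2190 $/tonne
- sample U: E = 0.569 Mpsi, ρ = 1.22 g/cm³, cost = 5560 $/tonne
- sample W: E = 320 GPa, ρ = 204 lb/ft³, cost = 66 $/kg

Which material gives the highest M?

Normalizing units and computing the index:
  sample J: E = 110.3 GPa, ρ = 4476 kg/m³, cost = 35.30 $/kg
  sample L: E = 192.3 GPa, ρ = 7980 kg/m³, cost = 33.07 $/kg
  sample F: E = 62.89 GPa, ρ = 2280 kg/m³, cost = 7.275 $/kg
  sample V: E = 72.60 GPa, ρ = 2786 kg/m³, cost = 2.190 $/kg
  sample U: E = 3.923 GPa, ρ = 1220 kg/m³, cost = 5.560 $/kg
  sample W: E = 320.0 GPa, ρ = 3268 kg/m³, cost = 66.00 $/kg
  sample V: M = 11.9 MN·m per $
  sample F: M = 3.79 MN·m per $
  sample W: M = 1.48 MN·m per $
  sample L: M = 0.729 MN·m per $
  sample J: M = 0.698 MN·m per $
  sample U: M = 0.578 MN·m per $
Sample V ranks first.

sample V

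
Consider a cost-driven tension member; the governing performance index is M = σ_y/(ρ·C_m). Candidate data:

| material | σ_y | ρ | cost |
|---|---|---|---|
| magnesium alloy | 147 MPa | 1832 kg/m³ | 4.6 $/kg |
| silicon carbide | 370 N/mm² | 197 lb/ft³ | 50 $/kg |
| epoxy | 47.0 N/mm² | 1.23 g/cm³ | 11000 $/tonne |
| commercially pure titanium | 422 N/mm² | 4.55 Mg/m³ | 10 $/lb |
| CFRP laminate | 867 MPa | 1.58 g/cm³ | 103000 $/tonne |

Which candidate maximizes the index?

magnesium alloy

Convert each candidate to consistent units, then evaluate M:
  magnesium alloy: σ_y = 147.0 MPa, ρ = 1832 kg/m³, cost = 4.600 $/kg
  silicon carbide: σ_y = 370.0 MPa, ρ = 3156 kg/m³, cost = 50.00 $/kg
  epoxy: σ_y = 47.00 MPa, ρ = 1230 kg/m³, cost = 11.00 $/kg
  commercially pure titanium: σ_y = 422.0 MPa, ρ = 4550 kg/m³, cost = 22.05 $/kg
  CFRP laminate: σ_y = 867.0 MPa, ρ = 1580 kg/m³, cost = 103.0 $/kg
  magnesium alloy: M = 17.4 kN·m per $
  CFRP laminate: M = 5.33 kN·m per $
  commercially pure titanium: M = 4.21 kN·m per $
  epoxy: M = 3.47 kN·m per $
  silicon carbide: M = 2.35 kN·m per $
The maximum is for magnesium alloy.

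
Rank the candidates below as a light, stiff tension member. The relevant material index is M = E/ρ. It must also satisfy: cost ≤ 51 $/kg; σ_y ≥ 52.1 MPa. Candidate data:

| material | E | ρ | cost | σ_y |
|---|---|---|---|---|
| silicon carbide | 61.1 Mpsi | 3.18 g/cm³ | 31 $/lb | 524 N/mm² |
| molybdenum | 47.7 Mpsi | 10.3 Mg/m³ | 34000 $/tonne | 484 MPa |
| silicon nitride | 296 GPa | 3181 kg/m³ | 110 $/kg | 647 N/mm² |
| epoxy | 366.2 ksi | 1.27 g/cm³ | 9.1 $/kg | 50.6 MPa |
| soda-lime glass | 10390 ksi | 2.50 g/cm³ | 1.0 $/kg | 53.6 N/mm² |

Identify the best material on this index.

molybdenum

Screen on constraints: cost ≤ 51 $/kg; σ_y ≥ 52.1 MPa. Survivors: molybdenum, soda-lime glass.
After converting to SI:
  molybdenum: E = 328.9 GPa, ρ = 10300 kg/m³
  soda-lime glass: E = 71.64 GPa, ρ = 2500 kg/m³
  molybdenum: M = 31.9 MN·m/kg
  soda-lime glass: M = 28.7 MN·m/kg
Molybdenum has the largest M.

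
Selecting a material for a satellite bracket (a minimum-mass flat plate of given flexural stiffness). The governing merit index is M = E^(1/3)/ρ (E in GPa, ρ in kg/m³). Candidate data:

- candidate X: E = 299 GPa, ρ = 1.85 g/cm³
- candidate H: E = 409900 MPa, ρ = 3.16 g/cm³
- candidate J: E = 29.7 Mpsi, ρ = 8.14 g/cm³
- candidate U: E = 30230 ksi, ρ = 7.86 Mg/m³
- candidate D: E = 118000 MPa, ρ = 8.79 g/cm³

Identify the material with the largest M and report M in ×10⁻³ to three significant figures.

In SI units:
  candidate X: E = 299.0 GPa, ρ = 1850 kg/m³
  candidate H: E = 409.9 GPa, ρ = 3160 kg/m³
  candidate J: E = 204.8 GPa, ρ = 8140 kg/m³
  candidate U: E = 208.4 GPa, ρ = 7860 kg/m³
  candidate D: E = 118.0 GPa, ρ = 8790 kg/m³
  candidate X: M = 3.61×10⁻³
  candidate H: M = 2.35×10⁻³
  candidate U: M = 0.754×10⁻³
  candidate J: M = 0.724×10⁻³
  candidate D: M = 0.558×10⁻³
Candidate X has the largest M.

candidate X, M = 3.61×10⁻³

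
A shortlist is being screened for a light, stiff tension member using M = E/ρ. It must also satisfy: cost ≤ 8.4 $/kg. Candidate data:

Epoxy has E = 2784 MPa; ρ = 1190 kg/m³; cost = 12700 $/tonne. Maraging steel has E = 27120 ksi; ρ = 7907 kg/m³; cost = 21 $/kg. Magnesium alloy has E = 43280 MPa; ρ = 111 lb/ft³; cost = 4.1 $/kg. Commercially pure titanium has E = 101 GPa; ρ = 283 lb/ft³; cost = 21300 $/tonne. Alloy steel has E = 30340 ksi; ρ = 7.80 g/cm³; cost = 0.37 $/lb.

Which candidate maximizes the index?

Screen on constraints: cost ≤ 8.4 $/kg. Survivors: magnesium alloy, alloy steel.
Normalizing units and computing the index:
  magnesium alloy: E = 43.28 GPa, ρ = 1778 kg/m³
  alloy steel: E = 209.2 GPa, ρ = 7800 kg/m³
  alloy steel: M = 26.8 MN·m/kg
  magnesium alloy: M = 24.3 MN·m/kg
Highest index: alloy steel.

alloy steel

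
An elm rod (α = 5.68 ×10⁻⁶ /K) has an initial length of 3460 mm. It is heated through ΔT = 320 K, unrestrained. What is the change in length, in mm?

6.29 mm

ΔL = α·L₀·ΔT = 5.68×10⁻⁶ × 3460 mm × 320.0 K = 6.29 mm.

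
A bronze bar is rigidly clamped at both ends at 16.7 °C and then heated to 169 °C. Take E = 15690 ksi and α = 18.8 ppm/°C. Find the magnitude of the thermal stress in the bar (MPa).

E = 15690 ksi = 108.2 GPa.
ΔT = 152.3 K. Constrained thermal stress σ = E·α·ΔT = 108.2×10³ MPa × 18.8×10⁻⁶ × 152.3 = 310 MPa (compressive).

310 MPa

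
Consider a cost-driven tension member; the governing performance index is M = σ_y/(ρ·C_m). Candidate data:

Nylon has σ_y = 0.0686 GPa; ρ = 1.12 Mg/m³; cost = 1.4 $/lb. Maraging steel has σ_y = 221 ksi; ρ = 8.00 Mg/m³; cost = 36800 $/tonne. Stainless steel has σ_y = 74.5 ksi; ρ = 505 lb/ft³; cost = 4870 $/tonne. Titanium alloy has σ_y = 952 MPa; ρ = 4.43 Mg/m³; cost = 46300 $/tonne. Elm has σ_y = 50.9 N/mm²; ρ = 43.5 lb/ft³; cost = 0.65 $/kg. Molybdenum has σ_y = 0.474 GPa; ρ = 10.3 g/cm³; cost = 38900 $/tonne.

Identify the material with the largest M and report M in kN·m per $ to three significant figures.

elm, M = 112 kN·m per $

After converting to SI:
  nylon: σ_y = 68.60 MPa, ρ = 1120 kg/m³, cost = 3.086 $/kg
  maraging steel: σ_y = 1524 MPa, ρ = 8000 kg/m³, cost = 36.80 $/kg
  stainless steel: σ_y = 513.7 MPa, ρ = 8089 kg/m³, cost = 4.870 $/kg
  titanium alloy: σ_y = 952.0 MPa, ρ = 4430 kg/m³, cost = 46.30 $/kg
  elm: σ_y = 50.90 MPa, ρ = 696.8 kg/m³, cost = 0.6500 $/kg
  molybdenum: σ_y = 474.0 MPa, ρ = 10300 kg/m³, cost = 38.90 $/kg
  elm: M = 112 kN·m per $
  nylon: M = 19.8 kN·m per $
  stainless steel: M = 13.0 kN·m per $
  maraging steel: M = 5.18 kN·m per $
  titanium alloy: M = 4.64 kN·m per $
  molybdenum: M = 1.18 kN·m per $
Highest index: elm.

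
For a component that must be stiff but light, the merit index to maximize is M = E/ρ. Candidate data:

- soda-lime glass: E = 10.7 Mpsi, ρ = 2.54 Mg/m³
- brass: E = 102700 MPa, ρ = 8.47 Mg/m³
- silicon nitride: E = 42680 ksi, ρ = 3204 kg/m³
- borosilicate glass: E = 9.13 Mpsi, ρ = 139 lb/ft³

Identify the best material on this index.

Normalizing units and computing the index:
  soda-lime glass: E = 73.77 GPa, ρ = 2540 kg/m³
  brass: E = 102.7 GPa, ρ = 8470 kg/m³
  silicon nitride: E = 294.3 GPa, ρ = 3204 kg/m³
  borosilicate glass: E = 62.95 GPa, ρ = 2227 kg/m³
  silicon nitride: M = 91.8 MN·m/kg
  soda-lime glass: M = 29.0 MN·m/kg
  borosilicate glass: M = 28.3 MN·m/kg
  brass: M = 12.1 MN·m/kg
The maximum is for silicon nitride.

silicon nitride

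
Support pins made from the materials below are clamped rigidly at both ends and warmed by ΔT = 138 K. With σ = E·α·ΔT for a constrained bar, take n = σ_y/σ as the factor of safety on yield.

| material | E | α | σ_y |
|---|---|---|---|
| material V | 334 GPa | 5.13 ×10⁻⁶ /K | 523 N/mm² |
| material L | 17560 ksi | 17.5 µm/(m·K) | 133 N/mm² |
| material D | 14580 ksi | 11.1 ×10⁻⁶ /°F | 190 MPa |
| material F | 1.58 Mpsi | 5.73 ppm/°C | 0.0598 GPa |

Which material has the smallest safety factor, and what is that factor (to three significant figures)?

In consistent units (E in GPa, α in ×10⁻⁶/K, σ_y in MPa):
  material V: E = 334.0, α = 5.13, σ_y = 523.0 → σ = 236 MPa, n = 2.21
  material L: E = 121.1, α = 17.5, σ_y = 133.0 → σ = 292 MPa, n = 0.455
  material D: E = 100.5, α = 20.0, σ_y = 190.0 → σ = 277 MPa, n = 0.685
  material F: E = 10.89, α = 5.73, σ_y = 59.80 → σ = 8.61 MPa, n = 6.94
Material L has the lowest safety factor, n = 0.455.

material L, n = 0.455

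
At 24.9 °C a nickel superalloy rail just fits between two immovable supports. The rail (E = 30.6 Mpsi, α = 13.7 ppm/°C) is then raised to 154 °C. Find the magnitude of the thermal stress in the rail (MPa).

E = 30.6 Mpsi = 211.0 GPa.
ΔT = 129.1 K. Constrained thermal stress σ = E·α·ΔT = 211.0×10³ MPa × 13.7×10⁻⁶ × 129.1 = 373 MPa (compressive).

373 MPa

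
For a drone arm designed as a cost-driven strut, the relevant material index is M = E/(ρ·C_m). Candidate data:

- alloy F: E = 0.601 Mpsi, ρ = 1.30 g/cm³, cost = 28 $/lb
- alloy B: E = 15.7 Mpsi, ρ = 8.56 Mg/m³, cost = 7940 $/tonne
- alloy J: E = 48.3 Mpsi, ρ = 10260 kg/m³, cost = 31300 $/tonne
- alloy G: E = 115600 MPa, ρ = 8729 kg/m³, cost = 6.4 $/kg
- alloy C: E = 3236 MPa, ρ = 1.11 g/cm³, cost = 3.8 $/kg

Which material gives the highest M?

Convert each candidate to consistent units, then evaluate M:
  alloy F: E = 4.144 GPa, ρ = 1300 kg/m³, cost = 61.73 $/kg
  alloy B: E = 108.2 GPa, ρ = 8560 kg/m³, cost = 7.940 $/kg
  alloy J: E = 333.0 GPa, ρ = 10260 kg/m³, cost = 31.30 $/kg
  alloy G: E = 115.6 GPa, ρ = 8729 kg/m³, cost = 6.400 $/kg
  alloy C: E = 3.236 GPa, ρ = 1110 kg/m³, cost = 3.800 $/kg
  alloy G: M = 2.07 MN·m per $
  alloy B: M = 1.59 MN·m per $
  alloy J: M = 1.04 MN·m per $
  alloy C: M = 0.767 MN·m per $
  alloy F: M = 0.0516 MN·m per $
The maximum is for alloy G.

alloy G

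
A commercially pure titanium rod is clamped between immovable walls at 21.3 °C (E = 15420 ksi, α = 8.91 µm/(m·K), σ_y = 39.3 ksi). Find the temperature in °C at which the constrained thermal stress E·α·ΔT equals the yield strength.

307 °C

E = 15420 ksi = 106.3 GPa.
σ_y = 39.3 ksi = 271.0 MPa.
E·α·ΔT = 271.0 MPa ⇒ ΔT = 271.0 / (106.3×10³ × 8.91×10⁻⁶) = 286.0 K.
T = 21.3 + 286.0 = 307.3 °C.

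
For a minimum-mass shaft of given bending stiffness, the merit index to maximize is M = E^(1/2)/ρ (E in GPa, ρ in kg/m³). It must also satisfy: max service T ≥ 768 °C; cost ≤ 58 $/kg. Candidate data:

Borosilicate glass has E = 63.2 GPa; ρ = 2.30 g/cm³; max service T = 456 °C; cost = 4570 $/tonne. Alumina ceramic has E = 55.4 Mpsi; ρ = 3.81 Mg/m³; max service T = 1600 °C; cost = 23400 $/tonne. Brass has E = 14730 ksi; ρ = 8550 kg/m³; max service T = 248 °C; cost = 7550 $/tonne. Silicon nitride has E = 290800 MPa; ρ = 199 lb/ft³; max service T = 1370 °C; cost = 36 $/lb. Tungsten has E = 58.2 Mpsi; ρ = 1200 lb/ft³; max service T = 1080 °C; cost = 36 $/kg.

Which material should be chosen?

alumina ceramic

Screen on constraints: max service T ≥ 768 °C; cost ≤ 58 $/kg. Survivors: alumina ceramic, tungsten.
Normalizing units and computing the index:
  alumina ceramic: E = 382.0 GPa, ρ = 3810 kg/m³
  tungsten: E = 401.3 GPa, ρ = 19220 kg/m³
  alumina ceramic: M = 5.13×10⁻³
  tungsten: M = 1.04×10⁻³
Alumina ceramic ranks first.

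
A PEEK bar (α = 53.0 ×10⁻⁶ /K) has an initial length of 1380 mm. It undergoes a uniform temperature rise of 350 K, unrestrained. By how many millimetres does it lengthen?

ΔL = α·L₀·ΔT = 53.0×10⁻⁶ × 1380 mm × 350.0 K = 25.6 mm.

25.6 mm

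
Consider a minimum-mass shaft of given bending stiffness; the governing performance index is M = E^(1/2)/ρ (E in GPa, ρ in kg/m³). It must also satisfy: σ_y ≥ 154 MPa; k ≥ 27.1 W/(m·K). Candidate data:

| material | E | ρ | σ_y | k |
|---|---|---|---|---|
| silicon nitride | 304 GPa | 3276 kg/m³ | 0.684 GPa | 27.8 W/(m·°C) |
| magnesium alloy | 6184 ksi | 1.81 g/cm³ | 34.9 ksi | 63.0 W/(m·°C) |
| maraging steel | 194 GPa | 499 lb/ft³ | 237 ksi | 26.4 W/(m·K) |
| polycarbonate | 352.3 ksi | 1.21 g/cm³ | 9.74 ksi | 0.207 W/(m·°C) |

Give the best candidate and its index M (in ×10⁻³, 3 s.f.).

silicon nitride, M = 5.32×10⁻³

Screen on constraints: σ_y ≥ 154 MPa; k ≥ 27.1 W/(m·K). Survivors: silicon nitride, magnesium alloy.
Putting every candidate on a common basis:
  silicon nitride: E = 304.0 GPa, ρ = 3276 kg/m³
  magnesium alloy: E = 42.64 GPa, ρ = 1810 kg/m³
  silicon nitride: M = 5.32×10⁻³
  magnesium alloy: M = 3.61×10⁻³
Highest index: silicon nitride.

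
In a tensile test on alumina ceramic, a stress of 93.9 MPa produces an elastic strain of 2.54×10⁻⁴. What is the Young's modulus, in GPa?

370 GPa

E = σ/ε = 93.9 MPa / 2.54×10⁻⁴ = 369700 MPa = 370 GPa.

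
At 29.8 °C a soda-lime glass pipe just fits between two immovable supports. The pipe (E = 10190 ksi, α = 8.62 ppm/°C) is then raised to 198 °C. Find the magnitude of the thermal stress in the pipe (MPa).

E = 10190 ksi = 70.26 GPa.
ΔT = 168.2 K. Constrained thermal stress σ = E·α·ΔT = 70.26×10³ MPa × 8.62×10⁻⁶ × 168.2 = 102 MPa (compressive).

102 MPa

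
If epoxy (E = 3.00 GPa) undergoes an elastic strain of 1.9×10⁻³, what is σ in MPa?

σ = E·ε = 3000 MPa × 1.9×10⁻³ = 5.70 MPa.

5.70 MPa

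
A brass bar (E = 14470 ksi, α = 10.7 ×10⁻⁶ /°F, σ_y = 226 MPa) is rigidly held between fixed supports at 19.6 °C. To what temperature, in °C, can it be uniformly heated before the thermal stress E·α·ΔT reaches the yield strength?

E = 14470 ksi = 99.77 GPa.
α = 10.7×10⁻⁶/°F × 9/5 = 19.3×10⁻⁶/K.
E·α·ΔT = 226.0 MPa ⇒ ΔT = 226.0 / (99.77×10³ × 19.3×10⁻⁶) = 117.6 K.
T = 19.6 + 117.6 = 137.2 °C.

137 °C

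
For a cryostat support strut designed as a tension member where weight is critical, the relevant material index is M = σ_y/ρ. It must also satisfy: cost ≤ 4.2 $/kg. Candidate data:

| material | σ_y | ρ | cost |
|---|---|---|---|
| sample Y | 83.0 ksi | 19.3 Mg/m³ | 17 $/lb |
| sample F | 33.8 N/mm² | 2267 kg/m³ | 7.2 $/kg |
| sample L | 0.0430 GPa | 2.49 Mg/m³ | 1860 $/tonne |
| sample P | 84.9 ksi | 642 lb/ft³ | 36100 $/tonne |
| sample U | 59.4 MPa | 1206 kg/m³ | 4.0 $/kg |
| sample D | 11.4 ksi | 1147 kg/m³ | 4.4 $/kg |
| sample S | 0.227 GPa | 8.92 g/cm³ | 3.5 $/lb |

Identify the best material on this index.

sample U

Screen on constraints: cost ≤ 4.2 $/kg. Survivors: sample L, sample U.
In SI units:
  sample L: σ_y = 43.00 MPa, ρ = 2490 kg/m³
  sample U: σ_y = 59.40 MPa, ρ = 1206 kg/m³
  sample U: M = 49.3 kN·m/kg
  sample L: M = 17.3 kN·m/kg
Sample U ranks first.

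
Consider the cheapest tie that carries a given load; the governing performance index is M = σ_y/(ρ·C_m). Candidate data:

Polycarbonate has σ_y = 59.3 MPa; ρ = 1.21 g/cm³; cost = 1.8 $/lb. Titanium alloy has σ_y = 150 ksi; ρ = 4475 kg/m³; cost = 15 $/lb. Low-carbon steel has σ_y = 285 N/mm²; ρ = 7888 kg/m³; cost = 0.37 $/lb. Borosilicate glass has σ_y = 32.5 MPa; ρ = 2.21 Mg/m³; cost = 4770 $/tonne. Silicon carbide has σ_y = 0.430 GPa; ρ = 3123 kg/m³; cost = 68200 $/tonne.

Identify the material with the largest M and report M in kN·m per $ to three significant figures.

low-carbon steel, M = 44.3 kN·m per $

Putting every candidate on a common basis:
  polycarbonate: σ_y = 59.30 MPa, ρ = 1210 kg/m³, cost = 3.968 $/kg
  titanium alloy: σ_y = 1034 MPa, ρ = 4475 kg/m³, cost = 33.07 $/kg
  low-carbon steel: σ_y = 285.0 MPa, ρ = 7888 kg/m³, cost = 0.8157 $/kg
  borosilicate glass: σ_y = 32.50 MPa, ρ = 2210 kg/m³, cost = 4.770 $/kg
  silicon carbide: σ_y = 430.0 MPa, ρ = 3123 kg/m³, cost = 68.20 $/kg
  low-carbon steel: M = 44.3 kN·m per $
  polycarbonate: M = 12.4 kN·m per $
  titanium alloy: M = 6.99 kN·m per $
  borosilicate glass: M = 3.08 kN·m per $
  silicon carbide: M = 2.02 kN·m per $
Low-carbon steel ranks first.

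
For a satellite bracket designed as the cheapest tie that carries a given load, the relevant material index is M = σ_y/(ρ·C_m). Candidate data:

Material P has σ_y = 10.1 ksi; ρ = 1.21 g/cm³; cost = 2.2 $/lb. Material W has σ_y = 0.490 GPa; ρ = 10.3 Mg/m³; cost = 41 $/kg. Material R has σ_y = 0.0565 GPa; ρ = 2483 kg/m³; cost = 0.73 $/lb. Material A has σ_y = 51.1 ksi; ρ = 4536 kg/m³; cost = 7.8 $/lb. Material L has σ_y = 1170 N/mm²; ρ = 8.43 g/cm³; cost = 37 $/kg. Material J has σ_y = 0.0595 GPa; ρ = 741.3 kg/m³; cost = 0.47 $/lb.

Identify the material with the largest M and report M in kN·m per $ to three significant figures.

Convert each candidate to consistent units, then evaluate M:
  material P: σ_y = 69.64 MPa, ρ = 1210 kg/m³, cost = 4.850 $/kg
  material W: σ_y = 490.0 MPa, ρ = 10300 kg/m³, cost = 41.00 $/kg
  material R: σ_y = 56.50 MPa, ρ = 2483 kg/m³, cost = 1.609 $/kg
  material A: σ_y = 352.3 MPa, ρ = 4536 kg/m³, cost = 17.20 $/kg
  material L: σ_y = 1170 MPa, ρ = 8430 kg/m³, cost = 37.00 $/kg
  material J: σ_y = 59.50 MPa, ρ = 741.3 kg/m³, cost = 1.036 $/kg
  material J: M = 77.5 kN·m per $
  material R: M = 14.1 kN·m per $
  material P: M = 11.9 kN·m per $
  material A: M = 4.52 kN·m per $
  material L: M = 3.75 kN·m per $
  material W: M = 1.16 kN·m per $
Material J has the largest M.

material J, M = 77.5 kN·m per $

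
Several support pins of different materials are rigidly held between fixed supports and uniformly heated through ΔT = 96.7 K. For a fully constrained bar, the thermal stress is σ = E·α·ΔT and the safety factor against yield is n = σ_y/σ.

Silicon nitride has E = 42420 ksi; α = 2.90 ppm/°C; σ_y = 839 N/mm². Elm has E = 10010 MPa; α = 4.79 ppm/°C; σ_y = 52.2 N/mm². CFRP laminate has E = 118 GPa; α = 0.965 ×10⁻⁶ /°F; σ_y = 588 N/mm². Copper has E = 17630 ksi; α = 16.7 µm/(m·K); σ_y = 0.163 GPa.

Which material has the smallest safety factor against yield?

copper

Converting E to GPa, α to ×10⁻⁶/K, σ_y to MPa, then σ and n for each:
  silicon nitride: E = 292.5, α = 2.90, σ_y = 839.0 → σ = 82.0 MPa, n = 10.2
  elm: E = 10.01, α = 4.79, σ_y = 52.20 → σ = 4.64 MPa, n = 11.3
  CFRP laminate: E = 118.0, α = 1.74, σ_y = 588.0 → σ = 19.8 MPa, n = 29.7
  copper: E = 121.6, α = 16.7, σ_y = 163.0 → σ = 196 MPa, n = 0.830
Smallest n: copper with n = 0.830.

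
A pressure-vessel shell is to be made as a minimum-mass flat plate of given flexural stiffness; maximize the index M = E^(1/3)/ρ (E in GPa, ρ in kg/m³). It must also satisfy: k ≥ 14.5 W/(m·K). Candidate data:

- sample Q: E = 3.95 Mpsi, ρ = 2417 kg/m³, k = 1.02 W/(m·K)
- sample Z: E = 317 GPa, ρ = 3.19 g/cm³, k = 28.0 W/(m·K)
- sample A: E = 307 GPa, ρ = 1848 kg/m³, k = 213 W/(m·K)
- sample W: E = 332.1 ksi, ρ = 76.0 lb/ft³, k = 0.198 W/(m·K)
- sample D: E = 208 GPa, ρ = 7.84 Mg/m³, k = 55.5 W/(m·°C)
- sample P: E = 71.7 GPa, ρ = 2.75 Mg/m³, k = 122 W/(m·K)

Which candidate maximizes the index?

Screen on constraints: k ≥ 14.5 W/(m·K). Survivors: sample Z, sample A, sample D, sample P.
After converting to SI:
  sample Z: E = 317.0 GPa, ρ = 3190 kg/m³
  sample A: E = 307.0 GPa, ρ = 1848 kg/m³
  sample D: E = 208.0 GPa, ρ = 7840 kg/m³
  sample P: E = 71.70 GPa, ρ = 2750 kg/m³
  sample A: M = 3.65×10⁻³
  sample Z: M = 2.14×10⁻³
  sample P: M = 1.51×10⁻³
  sample D: M = 0.756×10⁻³
Sample A has the largest M.

sample A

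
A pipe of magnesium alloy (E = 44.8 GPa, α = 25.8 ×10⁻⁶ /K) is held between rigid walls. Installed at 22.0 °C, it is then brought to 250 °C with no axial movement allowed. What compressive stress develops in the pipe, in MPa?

ΔT = 228.0 K. Constrained thermal stress σ = E·α·ΔT = 44.80×10³ MPa × 25.8×10⁻⁶ × 228.0 = 264 MPa (compressive).

264 MPa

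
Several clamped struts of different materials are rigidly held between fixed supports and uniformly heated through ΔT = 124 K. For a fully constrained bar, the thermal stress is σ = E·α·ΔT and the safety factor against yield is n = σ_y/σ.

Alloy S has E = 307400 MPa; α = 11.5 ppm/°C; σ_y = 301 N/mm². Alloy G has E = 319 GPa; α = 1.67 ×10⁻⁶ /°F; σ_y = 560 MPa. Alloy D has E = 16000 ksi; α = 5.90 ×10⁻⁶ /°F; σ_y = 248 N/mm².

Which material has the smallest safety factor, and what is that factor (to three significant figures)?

Converting E to GPa, α to ×10⁻⁶/K, σ_y to MPa, then σ and n for each:
  alloy S: E = 307.4, α = 11.5, σ_y = 301.0 → σ = 438 MPa, n = 0.687
  alloy G: E = 319.0, α = 3.01, σ_y = 560.0 → σ = 119 MPa, n = 4.71
  alloy D: E = 110.3, α = 10.6, σ_y = 248.0 → σ = 145 MPa, n = 1.71
Alloy S has the lowest safety factor, n = 0.687.

alloy S, n = 0.687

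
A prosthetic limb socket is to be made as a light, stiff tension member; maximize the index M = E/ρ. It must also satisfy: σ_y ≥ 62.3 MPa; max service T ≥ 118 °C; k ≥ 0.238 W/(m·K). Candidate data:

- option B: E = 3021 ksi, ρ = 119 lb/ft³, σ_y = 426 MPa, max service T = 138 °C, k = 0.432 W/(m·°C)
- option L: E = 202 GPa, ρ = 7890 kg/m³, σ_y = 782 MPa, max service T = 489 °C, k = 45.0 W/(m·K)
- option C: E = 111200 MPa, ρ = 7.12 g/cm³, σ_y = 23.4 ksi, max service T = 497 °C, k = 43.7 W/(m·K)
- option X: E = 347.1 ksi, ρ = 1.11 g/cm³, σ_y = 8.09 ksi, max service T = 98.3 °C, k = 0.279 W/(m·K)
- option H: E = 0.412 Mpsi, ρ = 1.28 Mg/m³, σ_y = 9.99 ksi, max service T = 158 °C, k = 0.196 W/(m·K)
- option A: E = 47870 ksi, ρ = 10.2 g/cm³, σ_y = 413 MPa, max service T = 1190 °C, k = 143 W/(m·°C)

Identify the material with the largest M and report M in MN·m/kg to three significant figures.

Screen on constraints: σ_y ≥ 62.3 MPa; max service T ≥ 118 °C; k ≥ 0.238 W/(m·K). Survivors: option B, option L, option C, option A.
Putting every candidate on a common basis:
  option B: E = 20.83 GPa, ρ = 1906 kg/m³
  option L: E = 202.0 GPa, ρ = 7890 kg/m³
  option C: E = 111.2 GPa, ρ = 7120 kg/m³
  option A: E = 330.1 GPa, ρ = 10200 kg/m³
  option A: M = 32.4 MN·m/kg
  option L: M = 25.6 MN·m/kg
  option C: M = 15.6 MN·m/kg
  option B: M = 10.9 MN·m/kg
Option A has the largest M.

option A, M = 32.4 MN·m/kg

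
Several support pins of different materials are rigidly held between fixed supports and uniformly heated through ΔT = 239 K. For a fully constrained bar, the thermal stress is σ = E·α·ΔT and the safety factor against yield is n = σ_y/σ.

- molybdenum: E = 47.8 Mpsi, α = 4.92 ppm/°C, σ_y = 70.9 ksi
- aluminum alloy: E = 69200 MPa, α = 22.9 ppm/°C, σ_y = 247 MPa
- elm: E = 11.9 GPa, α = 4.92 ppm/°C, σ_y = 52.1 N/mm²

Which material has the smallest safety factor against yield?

aluminum alloy

Per material, after unit conversion:
  molybdenum: E = 329.6, α = 4.92, σ_y = 488.8 → σ = 388 MPa, n = 1.26
  aluminum alloy: E = 69.20, α = 22.9, σ_y = 247.0 → σ = 379 MPa, n = 0.652
  elm: E = 11.90, α = 4.92, σ_y = 52.10 → σ = 14.0 MPa, n = 3.72
Aluminum alloy has the lowest safety factor, n = 0.652.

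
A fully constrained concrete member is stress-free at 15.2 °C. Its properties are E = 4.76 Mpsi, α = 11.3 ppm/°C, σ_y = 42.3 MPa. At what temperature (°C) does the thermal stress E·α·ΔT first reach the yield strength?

129 °C

E = 4.76 Mpsi = 32.82 GPa.
E·α·ΔT = 42.30 MPa ⇒ ΔT = 42.30 / (32.82×10³ × 11.3×10⁻⁶) = 114.1 K.
T = 15.2 + 114.1 = 129.3 °C.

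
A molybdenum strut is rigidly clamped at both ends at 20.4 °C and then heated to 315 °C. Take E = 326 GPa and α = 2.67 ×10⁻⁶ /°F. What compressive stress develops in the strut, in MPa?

α = 2.67×10⁻⁶/°F × 9/5 = 4.81×10⁻⁶/K.
ΔT = 294.6 K. Constrained thermal stress σ = E·α·ΔT = 326.0×10³ MPa × 4.81×10⁻⁶ × 294.6 = 462 MPa (compressive).

462 MPa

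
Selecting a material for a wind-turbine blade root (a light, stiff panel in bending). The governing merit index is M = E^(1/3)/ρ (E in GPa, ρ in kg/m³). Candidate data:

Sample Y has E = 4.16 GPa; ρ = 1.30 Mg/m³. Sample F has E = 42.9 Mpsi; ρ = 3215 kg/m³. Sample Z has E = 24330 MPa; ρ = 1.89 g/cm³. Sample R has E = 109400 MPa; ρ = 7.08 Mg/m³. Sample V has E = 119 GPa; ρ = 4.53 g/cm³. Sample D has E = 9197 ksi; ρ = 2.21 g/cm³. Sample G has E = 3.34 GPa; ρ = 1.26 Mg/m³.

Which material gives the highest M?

sample F

After converting to SI:
  sample Y: E = 4.160 GPa, ρ = 1300 kg/m³
  sample F: E = 295.8 GPa, ρ = 3215 kg/m³
  sample Z: E = 24.33 GPa, ρ = 1890 kg/m³
  sample R: E = 109.4 GPa, ρ = 7080 kg/m³
  sample V: E = 119.0 GPa, ρ = 4530 kg/m³
  sample D: E = 63.41 GPa, ρ = 2210 kg/m³
  sample G: E = 3.340 GPa, ρ = 1260 kg/m³
  sample F: M = 2.07×10⁻³
  sample D: M = 1.80×10⁻³
  sample Z: M = 1.53×10⁻³
  sample Y: M = 1.24×10⁻³
  sample G: M = 1.19×10⁻³
  sample V: M = 1.09×10⁻³
  sample R: M = 0.676×10⁻³
Highest index: sample F.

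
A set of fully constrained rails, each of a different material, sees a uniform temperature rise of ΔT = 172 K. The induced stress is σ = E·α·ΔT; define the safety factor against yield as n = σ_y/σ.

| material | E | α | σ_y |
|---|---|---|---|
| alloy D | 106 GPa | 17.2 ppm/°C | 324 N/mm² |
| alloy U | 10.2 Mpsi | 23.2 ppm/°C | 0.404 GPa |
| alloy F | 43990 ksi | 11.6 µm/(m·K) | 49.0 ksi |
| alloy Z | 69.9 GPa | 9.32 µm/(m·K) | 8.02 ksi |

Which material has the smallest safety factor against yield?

alloy Z

Per material, after unit conversion:
  alloy D: E = 106.0, α = 17.2, σ_y = 324.0 → σ = 314 MPa, n = 1.03
  alloy U: E = 70.33, α = 23.2, σ_y = 404.0 → σ = 281 MPa, n = 1.44
  alloy F: E = 303.3, α = 11.6, σ_y = 337.8 → σ = 605 MPa, n = 0.558
  alloy Z: E = 69.90, α = 9.32, σ_y = 55.30 → σ = 112 MPa, n = 0.493
Alloy Z has the lowest safety factor, n = 0.493.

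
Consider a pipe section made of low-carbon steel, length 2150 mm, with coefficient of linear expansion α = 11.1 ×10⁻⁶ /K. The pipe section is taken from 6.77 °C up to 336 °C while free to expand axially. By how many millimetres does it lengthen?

7.86 mm

ΔT = 336 − 6.77 = 329.2 K.
ΔL = α·L₀·ΔT = 11.1×10⁻⁶ × 2150 mm × 329.2 K = 7.86 mm.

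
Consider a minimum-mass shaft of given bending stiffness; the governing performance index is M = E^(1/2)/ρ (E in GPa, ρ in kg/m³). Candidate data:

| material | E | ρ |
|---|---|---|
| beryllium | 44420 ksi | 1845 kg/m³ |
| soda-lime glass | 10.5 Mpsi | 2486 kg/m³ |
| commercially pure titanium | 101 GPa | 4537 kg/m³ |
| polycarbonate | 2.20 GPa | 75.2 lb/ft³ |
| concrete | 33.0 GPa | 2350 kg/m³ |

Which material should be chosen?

beryllium

After converting to SI:
  beryllium: E = 306.3 GPa, ρ = 1845 kg/m³
  soda-lime glass: E = 72.39 GPa, ρ = 2486 kg/m³
  commercially pure titanium: E = 101.0 GPa, ρ = 4537 kg/m³
  polycarbonate: E = 2.200 GPa, ρ = 1205 kg/m³
  concrete: E = 33.00 GPa, ρ = 2350 kg/m³
  beryllium: M = 9.49×10⁻³
  soda-lime glass: M = 3.42×10⁻³
  concrete: M = 2.44×10⁻³
  commercially pure titanium: M = 2.22×10⁻³
  polycarbonate: M = 1.23×10⁻³
Highest index: beryllium.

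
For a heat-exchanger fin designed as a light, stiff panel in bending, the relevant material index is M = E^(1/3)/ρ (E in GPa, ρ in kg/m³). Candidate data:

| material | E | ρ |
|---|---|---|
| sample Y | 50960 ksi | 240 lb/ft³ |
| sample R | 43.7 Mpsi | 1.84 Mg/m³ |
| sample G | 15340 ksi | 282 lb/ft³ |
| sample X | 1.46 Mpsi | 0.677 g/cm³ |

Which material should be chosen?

sample R

Convert each candidate to consistent units, then evaluate M:
  sample Y: E = 351.4 GPa, ρ = 3844 kg/m³
  sample R: E = 301.3 GPa, ρ = 1840 kg/m³
  sample G: E = 105.8 GPa, ρ = 4517 kg/m³
  sample X: E = 10.07 GPa, ρ = 677.0 kg/m³
  sample R: M = 3.64×10⁻³
  sample X: M = 3.19×10⁻³
  sample Y: M = 1.84×10⁻³
  sample G: M = 1.05×10⁻³
Highest index: sample R.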